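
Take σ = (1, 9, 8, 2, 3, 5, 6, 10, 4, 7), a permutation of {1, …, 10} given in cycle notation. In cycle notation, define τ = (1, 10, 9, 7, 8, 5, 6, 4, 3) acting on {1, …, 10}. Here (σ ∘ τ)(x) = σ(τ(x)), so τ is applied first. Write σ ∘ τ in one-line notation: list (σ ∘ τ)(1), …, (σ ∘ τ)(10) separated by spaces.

4 3 9 5 10 7 2 6 1 8

(σ ∘ τ)(x) = σ(τ(x)). Computing each image: σ(τ(1)) = σ(10) = 4, σ(τ(2)) = σ(2) = 3, σ(τ(3)) = σ(1) = 9, σ(τ(4)) = σ(3) = 5, σ(τ(5)) = σ(6) = 10, σ(τ(6)) = σ(4) = 7, σ(τ(7)) = σ(8) = 2, σ(τ(8)) = σ(5) = 6, σ(τ(9)) = σ(7) = 1, σ(τ(10)) = σ(9) = 8.
Hence σ ∘ τ = [4 3 9 5 10 7 2 6 1 8].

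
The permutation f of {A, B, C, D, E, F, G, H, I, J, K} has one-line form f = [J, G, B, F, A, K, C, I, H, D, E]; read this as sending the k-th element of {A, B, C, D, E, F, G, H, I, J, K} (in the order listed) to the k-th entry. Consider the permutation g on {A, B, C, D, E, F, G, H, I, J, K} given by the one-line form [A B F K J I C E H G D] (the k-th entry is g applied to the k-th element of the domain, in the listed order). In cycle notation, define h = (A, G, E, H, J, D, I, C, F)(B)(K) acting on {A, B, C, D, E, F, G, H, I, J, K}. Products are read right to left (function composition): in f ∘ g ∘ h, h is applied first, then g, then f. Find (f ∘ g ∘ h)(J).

E

Apply the permutations in order: h(J) = D, then g(D) = K, then f(K) = E. So (f ∘ g ∘ h)(J) = E.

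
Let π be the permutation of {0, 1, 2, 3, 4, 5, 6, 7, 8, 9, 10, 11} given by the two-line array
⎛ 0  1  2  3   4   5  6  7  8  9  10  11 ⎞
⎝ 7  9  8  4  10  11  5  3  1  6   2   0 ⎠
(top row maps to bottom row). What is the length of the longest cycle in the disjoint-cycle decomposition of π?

Decomposing into disjoint cycles gives (0, 7, 3, 4, 10, 2, 8, 1, 9, 6, 5, 11); the longest has length 12.

12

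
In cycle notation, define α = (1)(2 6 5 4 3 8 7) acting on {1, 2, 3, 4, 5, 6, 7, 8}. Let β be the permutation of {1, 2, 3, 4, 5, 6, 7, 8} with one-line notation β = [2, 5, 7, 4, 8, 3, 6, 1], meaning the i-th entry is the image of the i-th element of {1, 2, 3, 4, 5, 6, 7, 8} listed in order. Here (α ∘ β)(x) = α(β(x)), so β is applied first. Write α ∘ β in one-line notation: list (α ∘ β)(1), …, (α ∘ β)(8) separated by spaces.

6 4 2 3 7 8 5 1

(α ∘ β)(x) = α(β(x)). Computing each image: α(β(1)) = α(2) = 6, α(β(2)) = α(5) = 4, α(β(3)) = α(7) = 2, α(β(4)) = α(4) = 3, α(β(5)) = α(8) = 7, α(β(6)) = α(3) = 8, α(β(7)) = α(6) = 5, α(β(8)) = α(1) = 1.
Hence α ∘ β = [6 4 2 3 7 8 5 1].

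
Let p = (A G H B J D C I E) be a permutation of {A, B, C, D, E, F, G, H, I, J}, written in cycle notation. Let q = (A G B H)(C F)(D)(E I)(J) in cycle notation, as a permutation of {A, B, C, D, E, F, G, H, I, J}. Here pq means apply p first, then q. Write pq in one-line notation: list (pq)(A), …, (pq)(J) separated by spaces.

(pq)(x) = q(p(x)). Computing each image: q(p(A)) = q(G) = B, q(p(B)) = q(J) = J, q(p(C)) = q(I) = E, q(p(D)) = q(C) = F, q(p(E)) = q(A) = G, q(p(F)) = q(F) = C, q(p(G)) = q(H) = A, q(p(H)) = q(B) = H, q(p(I)) = q(E) = I, q(p(J)) = q(D) = D.
Hence pq = [B J E F G C A H I D].

B J E F G C A H I D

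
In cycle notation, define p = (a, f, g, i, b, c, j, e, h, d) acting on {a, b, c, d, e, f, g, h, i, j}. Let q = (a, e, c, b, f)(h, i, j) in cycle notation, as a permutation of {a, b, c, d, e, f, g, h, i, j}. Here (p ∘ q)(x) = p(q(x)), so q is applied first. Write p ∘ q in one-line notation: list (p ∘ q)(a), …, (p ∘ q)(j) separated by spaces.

(p ∘ q)(x) = p(q(x)). Computing each image: p(q(a)) = p(e) = h, p(q(b)) = p(f) = g, p(q(c)) = p(b) = c, p(q(d)) = p(d) = a, p(q(e)) = p(c) = j, p(q(f)) = p(a) = f, p(q(g)) = p(g) = i, p(q(h)) = p(i) = b, p(q(i)) = p(j) = e, p(q(j)) = p(h) = d.
Hence p ∘ q = [h g c a j f i b e d].

h g c a j f i b e d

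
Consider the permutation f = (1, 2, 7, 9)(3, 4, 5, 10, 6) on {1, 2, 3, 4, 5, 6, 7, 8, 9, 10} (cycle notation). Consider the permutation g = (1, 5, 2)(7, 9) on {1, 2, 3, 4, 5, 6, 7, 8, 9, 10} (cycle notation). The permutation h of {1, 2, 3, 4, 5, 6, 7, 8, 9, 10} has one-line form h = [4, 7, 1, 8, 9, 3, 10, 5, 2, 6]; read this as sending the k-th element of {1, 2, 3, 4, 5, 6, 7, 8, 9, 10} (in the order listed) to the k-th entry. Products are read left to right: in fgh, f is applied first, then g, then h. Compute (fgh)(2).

2

Apply the permutations in order: f(2) = 7, then g(7) = 9, then h(9) = 2. So (fgh)(2) = 2.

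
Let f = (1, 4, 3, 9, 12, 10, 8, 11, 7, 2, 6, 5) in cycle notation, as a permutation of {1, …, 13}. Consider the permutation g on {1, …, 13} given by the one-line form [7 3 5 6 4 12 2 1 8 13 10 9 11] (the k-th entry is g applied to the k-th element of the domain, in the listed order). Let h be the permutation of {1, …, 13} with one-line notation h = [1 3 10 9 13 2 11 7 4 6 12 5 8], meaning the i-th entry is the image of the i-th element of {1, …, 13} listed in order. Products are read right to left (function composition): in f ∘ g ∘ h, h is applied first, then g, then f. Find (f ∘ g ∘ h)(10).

10

Apply the permutations in order: h(10) = 6, then g(6) = 12, then f(12) = 10. So (f ∘ g ∘ h)(10) = 10.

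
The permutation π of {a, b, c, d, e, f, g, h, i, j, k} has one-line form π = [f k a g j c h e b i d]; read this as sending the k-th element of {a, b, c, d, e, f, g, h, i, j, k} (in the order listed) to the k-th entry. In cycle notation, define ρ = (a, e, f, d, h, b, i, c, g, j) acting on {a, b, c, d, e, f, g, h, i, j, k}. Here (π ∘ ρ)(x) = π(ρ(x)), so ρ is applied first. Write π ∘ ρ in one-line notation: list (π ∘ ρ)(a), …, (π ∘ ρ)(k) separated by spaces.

For each element, apply ρ then π: a → e → j; b → i → b; c → g → h; d → h → e; e → f → c; f → d → g; g → j → i; h → b → k; i → c → a; j → a → f; k → k → d.
Collecting the images, π ∘ ρ = [j b h e c g i k a f d].

j b h e c g i k a f d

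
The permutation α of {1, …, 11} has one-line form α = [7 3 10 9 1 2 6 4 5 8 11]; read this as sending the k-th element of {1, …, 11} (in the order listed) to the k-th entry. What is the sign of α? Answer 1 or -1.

-1

In disjoint-cycle form the cycle lengths are 10, 1.
A cycle is odd iff its length is even; α has 1 even-length cycle, so sgn(α) = (−1)^1 and α is odd.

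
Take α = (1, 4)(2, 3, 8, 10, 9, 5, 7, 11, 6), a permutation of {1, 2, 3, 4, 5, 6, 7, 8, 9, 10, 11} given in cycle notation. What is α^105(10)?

10 lies in the 9-cycle (2, 3, 8, 10, 9, 5, 7, 11, 6).
On a 9-cycle, α^9 is the identity, so α^105 = α^6 there (105 ≡ 6 mod 9).
Stepping 6 places around the cycle: 10 → 9 → 5 → 7 → 11 → 6 → 2.

2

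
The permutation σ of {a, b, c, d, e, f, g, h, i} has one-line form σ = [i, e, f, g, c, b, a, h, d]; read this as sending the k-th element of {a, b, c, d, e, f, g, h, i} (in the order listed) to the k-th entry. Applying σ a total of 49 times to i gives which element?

Tracing i → d → … returns to i after 4 steps, so i lies in a 4-cycle (a i d g).
Powers repeat with period 4 on this cycle, and 49 mod 4 = 1, so σ^49(i) = σ^1(i).
Stepping 1 place around the cycle: i → d.

d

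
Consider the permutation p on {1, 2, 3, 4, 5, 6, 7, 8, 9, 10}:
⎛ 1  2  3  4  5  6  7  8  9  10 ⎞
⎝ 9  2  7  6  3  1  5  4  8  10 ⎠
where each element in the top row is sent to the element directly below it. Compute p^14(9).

Tracing 9 → 8 → … returns to 9 after 5 steps, so 9 lies in a 5-cycle (1 9 8 4 6).
Since the cycle has length 5, p^14 acts on it the same as p^4 (14 mod 5 = 4).
Advancing 4 steps from 9: 9 → 8 → 4 → 6 → 1.

1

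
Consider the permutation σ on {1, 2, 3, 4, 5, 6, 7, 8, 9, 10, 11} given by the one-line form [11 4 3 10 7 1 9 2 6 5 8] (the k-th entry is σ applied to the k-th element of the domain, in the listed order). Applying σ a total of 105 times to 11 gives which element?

5

Tracing 11 → 8 → … returns to 11 after 10 steps, so 11 lies in a 10-cycle (1, 11, 8, 2, 4, 10, 5, 7, 9, 6).
Powers repeat with period 10 on this cycle, and 105 mod 10 = 5, so σ^105(11) = σ^5(11).
Stepping 5 places around the cycle: 11 → 8 → 2 → 4 → 10 → 5.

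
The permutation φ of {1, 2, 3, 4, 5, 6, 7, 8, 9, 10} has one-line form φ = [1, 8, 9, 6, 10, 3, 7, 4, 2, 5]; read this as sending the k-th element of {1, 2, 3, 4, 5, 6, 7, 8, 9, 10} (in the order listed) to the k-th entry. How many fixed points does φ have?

The fixed points (elements with φ(x) = x) are {1, 7}, so there are 2.

2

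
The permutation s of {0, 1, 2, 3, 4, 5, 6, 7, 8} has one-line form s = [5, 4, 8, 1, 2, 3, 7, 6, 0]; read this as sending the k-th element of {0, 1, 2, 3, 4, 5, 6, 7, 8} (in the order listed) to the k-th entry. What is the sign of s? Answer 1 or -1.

In disjoint-cycle form the cycle lengths are 7, 2.
A cycle is odd iff its length is even; s has 1 even-length cycle, so sgn(s) = (−1)^1 and s is odd.

-1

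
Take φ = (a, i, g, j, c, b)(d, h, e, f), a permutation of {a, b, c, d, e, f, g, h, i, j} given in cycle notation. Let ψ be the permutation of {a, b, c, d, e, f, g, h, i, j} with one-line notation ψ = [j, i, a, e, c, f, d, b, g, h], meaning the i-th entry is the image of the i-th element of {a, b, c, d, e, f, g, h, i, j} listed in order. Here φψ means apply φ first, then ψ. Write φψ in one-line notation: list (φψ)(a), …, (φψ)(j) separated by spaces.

g j i b f e h c d a

For each element, apply φ then ψ: a → i → g; b → a → j; c → b → i; d → h → b; e → f → f; f → d → e; g → j → h; h → e → c; i → g → d; j → c → a.
Collecting the images, φψ = [g j i b f e h c d a].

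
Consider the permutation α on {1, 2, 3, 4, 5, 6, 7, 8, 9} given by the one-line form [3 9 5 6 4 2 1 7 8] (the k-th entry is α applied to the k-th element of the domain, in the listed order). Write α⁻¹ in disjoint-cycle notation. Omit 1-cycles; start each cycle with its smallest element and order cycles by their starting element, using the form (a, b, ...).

(1, 7, 8, 9, 2, 6, 4, 5, 3)

First write α in disjoint cycles: (1, 3, 5, 4, 6, 2, 9, 8, 7).
Reversing each cycle (and rotating so the smallest element leads) gives α⁻¹ = (1, 7, 8, 9, 2, 6, 4, 5, 3).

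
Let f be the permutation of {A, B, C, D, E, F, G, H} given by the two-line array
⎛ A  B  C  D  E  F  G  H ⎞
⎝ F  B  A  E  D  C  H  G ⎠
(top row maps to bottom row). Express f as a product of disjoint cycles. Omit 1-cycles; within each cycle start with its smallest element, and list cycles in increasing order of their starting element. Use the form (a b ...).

Start at A and follow images: A → F → C → A, giving the cycle (A F C).
Repeating from the next unused element and collecting all non-trivial cycles gives (A F C)(D E)(G H).

(A F C)(D E)(G H)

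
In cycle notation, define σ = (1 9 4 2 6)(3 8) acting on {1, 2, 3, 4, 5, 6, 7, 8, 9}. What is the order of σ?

10

The disjoint cycles have lengths 5, 2, 1, 1.
The order of σ is the least common multiple of its cycle lengths: lcm(5, 2) = 10.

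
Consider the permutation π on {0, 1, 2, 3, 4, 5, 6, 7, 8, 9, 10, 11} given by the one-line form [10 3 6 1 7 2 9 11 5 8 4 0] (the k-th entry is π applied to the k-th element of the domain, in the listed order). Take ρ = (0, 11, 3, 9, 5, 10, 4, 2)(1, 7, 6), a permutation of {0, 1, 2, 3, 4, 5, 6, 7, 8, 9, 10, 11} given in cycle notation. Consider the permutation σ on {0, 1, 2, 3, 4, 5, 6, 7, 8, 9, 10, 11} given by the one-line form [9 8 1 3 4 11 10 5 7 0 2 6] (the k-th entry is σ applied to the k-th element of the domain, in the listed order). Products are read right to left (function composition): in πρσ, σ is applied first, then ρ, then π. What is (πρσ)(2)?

11

Apply the permutations in order: σ(2) = 1, then ρ(1) = 7, then π(7) = 11. So (πρσ)(2) = 11.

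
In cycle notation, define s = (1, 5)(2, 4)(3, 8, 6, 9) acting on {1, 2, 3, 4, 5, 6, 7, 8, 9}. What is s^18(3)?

6

3 lies in the 4-cycle (3, 8, 6, 9).
On a 4-cycle, s^4 is the identity, so s^18 = s^2 there (18 ≡ 2 mod 4).
Advancing 2 steps from 3: 3 → 8 → 6.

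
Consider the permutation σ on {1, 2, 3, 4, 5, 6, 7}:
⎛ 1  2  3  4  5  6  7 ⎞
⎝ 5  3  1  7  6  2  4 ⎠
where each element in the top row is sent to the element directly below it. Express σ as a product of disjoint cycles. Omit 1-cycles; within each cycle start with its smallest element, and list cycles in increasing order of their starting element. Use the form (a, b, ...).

(1, 5, 6, 2, 3)(4, 7)

Iterating σ from 1 gives 1 → 5 → 6 → 2 → 3 → 1; that is the 5-cycle (1, 5, 6, 2, 3).
Repeating from the next unused element and collecting all non-trivial cycles gives (1, 5, 6, 2, 3)(4, 7).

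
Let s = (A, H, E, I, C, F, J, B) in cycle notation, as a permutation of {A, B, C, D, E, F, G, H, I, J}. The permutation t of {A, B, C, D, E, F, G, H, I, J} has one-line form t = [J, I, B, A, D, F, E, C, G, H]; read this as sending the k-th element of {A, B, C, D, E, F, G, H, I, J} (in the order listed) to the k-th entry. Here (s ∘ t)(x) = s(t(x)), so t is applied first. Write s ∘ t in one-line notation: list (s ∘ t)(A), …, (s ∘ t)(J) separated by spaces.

For each element, apply t then s: A → J → B; B → I → C; C → B → A; D → A → H; E → D → D; F → F → J; G → E → I; H → C → F; I → G → G; J → H → E.
Collecting the images, s ∘ t = [B C A H D J I F G E].

B C A H D J I F G E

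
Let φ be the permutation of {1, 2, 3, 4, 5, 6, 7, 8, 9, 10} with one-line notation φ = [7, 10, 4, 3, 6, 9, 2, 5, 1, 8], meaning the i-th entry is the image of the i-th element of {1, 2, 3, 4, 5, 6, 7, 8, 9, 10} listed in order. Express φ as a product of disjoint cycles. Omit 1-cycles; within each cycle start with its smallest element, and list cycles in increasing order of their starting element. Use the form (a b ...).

(1 7 2 10 8 5 6 9)(3 4)

Start at 1 and follow images: 1 → 7 → 2 → 10 → 8 → 5 → 6 → 9 → 1, giving the cycle (1 7 2 10 8 5 6 9).
Repeating from the next unused element and collecting all non-trivial cycles gives (1 7 2 10 8 5 6 9)(3 4).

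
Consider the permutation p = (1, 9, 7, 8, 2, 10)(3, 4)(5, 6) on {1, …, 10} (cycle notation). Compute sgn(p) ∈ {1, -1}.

The cycle lengths are 6, 2, 2.
A cycle is odd iff its length is even; p has 3 even-length cycles, so sgn(p) = (−1)^3 and p is odd.

-1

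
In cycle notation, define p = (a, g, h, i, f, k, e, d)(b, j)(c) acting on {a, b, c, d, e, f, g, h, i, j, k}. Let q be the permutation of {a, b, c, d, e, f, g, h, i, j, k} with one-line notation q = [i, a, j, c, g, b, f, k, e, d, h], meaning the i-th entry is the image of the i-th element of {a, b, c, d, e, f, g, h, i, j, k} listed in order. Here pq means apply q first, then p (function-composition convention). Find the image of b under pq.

(pq)(b) = p(q(b)). q(b) = a, then p(a) = g. So (pq)(b) = g.

g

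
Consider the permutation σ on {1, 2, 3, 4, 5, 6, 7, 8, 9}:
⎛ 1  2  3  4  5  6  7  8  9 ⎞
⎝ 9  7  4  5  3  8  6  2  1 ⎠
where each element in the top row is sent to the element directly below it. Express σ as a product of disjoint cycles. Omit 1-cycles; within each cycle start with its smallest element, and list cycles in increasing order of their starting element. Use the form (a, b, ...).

From 1: 1 → 9 → 1, closing the cycle (1, 9).
Continuing from each remaining unvisited element yields (1, 9)(2, 7, 6, 8)(3, 4, 5).

(1, 9)(2, 7, 6, 8)(3, 4, 5)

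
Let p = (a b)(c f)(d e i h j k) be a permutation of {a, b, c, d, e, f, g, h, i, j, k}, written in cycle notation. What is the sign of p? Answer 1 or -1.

-1

The cycle lengths are 6, 2, 2, 1.
A cycle is odd iff its length is even; p has 3 even-length cycles, so sgn(p) = (−1)^3 and p is odd.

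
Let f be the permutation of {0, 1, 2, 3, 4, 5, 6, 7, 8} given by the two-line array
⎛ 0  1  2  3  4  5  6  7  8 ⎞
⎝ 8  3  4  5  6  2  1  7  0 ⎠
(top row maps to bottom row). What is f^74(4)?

Tracing 4 → 6 → … returns to 4 after 6 steps, so 4 lies in a 6-cycle (1, 3, 5, 2, 4, 6).
On a 6-cycle, f^6 is the identity, so f^74 = f^2 there (74 ≡ 2 mod 6).
Stepping 2 places around the cycle: 4 → 6 → 1.

1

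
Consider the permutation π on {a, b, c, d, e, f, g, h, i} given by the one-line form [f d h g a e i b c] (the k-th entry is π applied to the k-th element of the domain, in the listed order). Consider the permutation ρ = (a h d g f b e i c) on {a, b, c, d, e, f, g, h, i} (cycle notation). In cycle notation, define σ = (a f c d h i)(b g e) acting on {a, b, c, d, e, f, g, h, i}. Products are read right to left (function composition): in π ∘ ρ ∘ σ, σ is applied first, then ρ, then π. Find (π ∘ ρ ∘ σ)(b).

(π ∘ ρ ∘ σ)(b) = π(ρ(σ(b))). σ(b) = g, then ρ(g) = f, then π(f) = e, so the result is e.

e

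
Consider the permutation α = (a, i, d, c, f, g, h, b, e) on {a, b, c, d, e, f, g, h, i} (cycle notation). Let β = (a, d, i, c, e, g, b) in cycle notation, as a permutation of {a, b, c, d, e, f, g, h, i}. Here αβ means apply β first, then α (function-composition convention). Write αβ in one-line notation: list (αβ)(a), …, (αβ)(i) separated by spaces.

c i a d h g e b f

For each element, apply β then α: a → d → c; b → a → i; c → e → a; d → i → d; e → g → h; f → f → g; g → b → e; h → h → b; i → c → f.
So αβ in one-line form is c i a d h g e b f.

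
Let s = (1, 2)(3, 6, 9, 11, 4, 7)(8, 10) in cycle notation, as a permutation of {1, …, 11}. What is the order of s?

The cycle type of s is (6, 2, 2, 1).
Since disjoint cycles commute, ord(s) = lcm(6, 2, 2) = 6.

6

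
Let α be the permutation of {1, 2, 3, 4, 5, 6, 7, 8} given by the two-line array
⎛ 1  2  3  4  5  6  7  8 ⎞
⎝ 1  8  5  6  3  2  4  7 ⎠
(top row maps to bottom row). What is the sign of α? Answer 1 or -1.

In disjoint-cycle form the cycle lengths are 5, 2, 1.
A cycle of length ℓ contributes ℓ−1 transpositions, so α is a product of 4 + 1 = 5 transpositions — odd.

-1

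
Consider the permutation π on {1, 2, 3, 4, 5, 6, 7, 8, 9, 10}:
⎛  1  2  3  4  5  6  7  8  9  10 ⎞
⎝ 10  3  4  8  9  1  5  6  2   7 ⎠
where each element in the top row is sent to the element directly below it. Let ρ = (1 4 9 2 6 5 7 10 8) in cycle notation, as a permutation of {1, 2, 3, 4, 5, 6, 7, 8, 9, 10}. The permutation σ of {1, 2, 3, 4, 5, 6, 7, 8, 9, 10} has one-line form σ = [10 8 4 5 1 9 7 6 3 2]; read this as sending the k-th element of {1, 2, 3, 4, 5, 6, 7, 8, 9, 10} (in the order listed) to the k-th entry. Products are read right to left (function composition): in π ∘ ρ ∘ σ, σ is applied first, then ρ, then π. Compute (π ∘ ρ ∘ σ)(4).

5

Apply the permutations in order: σ(4) = 5, then ρ(5) = 7, then π(7) = 5. So (π ∘ ρ ∘ σ)(4) = 5.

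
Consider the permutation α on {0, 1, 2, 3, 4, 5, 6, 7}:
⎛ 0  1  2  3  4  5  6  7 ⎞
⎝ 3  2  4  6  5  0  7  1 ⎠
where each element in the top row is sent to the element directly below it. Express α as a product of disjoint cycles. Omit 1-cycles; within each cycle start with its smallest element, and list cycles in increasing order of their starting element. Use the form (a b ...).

(0 3 6 7 1 2 4 5)

Iterating α from 0 gives 0 → 3 → 6 → 7 → 1 → 2 → 4 → 5 → 0; that is the 8-cycle (0 3 6 7 1 2 4 5).
Continuing from each remaining unvisited element yields (0 3 6 7 1 2 4 5).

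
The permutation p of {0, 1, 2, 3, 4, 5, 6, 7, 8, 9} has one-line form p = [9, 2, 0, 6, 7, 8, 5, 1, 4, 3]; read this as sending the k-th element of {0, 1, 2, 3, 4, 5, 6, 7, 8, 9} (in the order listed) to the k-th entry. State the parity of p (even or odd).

In disjoint-cycle form the cycle lengths are 10.
A cycle is odd iff its length is even; p has 1 even-length cycle, so sgn(p) = (−1)^1 and p is odd.

odd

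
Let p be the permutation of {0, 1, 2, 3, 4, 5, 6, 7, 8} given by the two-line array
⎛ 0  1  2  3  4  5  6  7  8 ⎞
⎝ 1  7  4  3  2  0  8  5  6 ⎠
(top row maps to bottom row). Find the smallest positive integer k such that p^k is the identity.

4

Decomposing into disjoint cycles gives cycle lengths 4, 2, 2, 1.
The order of p is the least common multiple of its cycle lengths: lcm(4, 2, 2) = 4.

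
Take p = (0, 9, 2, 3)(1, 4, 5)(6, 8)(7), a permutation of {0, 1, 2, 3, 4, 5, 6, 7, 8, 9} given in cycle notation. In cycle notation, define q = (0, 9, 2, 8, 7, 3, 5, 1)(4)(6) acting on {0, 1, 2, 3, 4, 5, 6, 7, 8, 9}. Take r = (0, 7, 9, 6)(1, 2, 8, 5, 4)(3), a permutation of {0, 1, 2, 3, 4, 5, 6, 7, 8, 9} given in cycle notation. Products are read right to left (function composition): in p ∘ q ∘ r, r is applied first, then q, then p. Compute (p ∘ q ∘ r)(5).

5

Chase 5: r(5) = 4; q(4) = 4; p(4) = 5. Hence (p ∘ q ∘ r)(5) = 5.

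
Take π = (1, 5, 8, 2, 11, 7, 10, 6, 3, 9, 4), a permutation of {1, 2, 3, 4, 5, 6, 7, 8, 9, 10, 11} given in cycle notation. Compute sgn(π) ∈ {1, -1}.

The cycle lengths are 11.
A cycle is odd iff its length is even; π has 0 even-length cycles, so sgn(π) = (−1)^0 and π is even.

1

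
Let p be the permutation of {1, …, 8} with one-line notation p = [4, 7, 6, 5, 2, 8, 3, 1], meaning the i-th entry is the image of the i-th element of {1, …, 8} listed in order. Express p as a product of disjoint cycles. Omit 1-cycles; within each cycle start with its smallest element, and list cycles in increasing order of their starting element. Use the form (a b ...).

Start at 1 and follow images: 1 → 4 → 5 → 2 → 7 → 3 → 6 → 8 → 1, giving the cycle (1 4 5 2 7 3 6 8).
Continuing from each remaining unvisited element yields (1 4 5 2 7 3 6 8).

(1 4 5 2 7 3 6 8)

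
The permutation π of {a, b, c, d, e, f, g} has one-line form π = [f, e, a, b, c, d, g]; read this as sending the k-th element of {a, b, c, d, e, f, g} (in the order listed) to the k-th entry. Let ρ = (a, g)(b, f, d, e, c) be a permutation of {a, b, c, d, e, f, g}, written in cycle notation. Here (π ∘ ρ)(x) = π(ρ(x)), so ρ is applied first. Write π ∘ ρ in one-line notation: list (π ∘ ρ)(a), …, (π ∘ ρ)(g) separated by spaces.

g d e c a b f

(π ∘ ρ)(x) = π(ρ(x)). Computing each image: π(ρ(a)) = π(g) = g, π(ρ(b)) = π(f) = d, π(ρ(c)) = π(b) = e, π(ρ(d)) = π(e) = c, π(ρ(e)) = π(c) = a, π(ρ(f)) = π(d) = b, π(ρ(g)) = π(a) = f.
Hence π ∘ ρ = [g d e c a b f].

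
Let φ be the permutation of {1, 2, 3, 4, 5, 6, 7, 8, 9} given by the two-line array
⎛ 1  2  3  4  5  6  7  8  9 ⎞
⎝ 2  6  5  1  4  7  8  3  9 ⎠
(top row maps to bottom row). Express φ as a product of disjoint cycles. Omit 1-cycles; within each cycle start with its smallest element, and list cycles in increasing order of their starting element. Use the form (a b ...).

Iterating φ from 1 gives 1 → 2 → 6 → 7 → 8 → 3 → 5 → 4 → 1; that is the 8-cycle (1 2 6 7 8 3 5 4).
Repeating from the next unused element and collecting all non-trivial cycles gives (1 2 6 7 8 3 5 4).

(1 2 6 7 8 3 5 4)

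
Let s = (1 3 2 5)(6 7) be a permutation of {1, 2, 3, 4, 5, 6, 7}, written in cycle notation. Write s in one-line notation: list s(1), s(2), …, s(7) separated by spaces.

3 5 2 4 1 7 6

Reading each image from the cycles: 1→3, 2→5, 3→2, 4→4, 5→1, 6→7, 7→6.
Listing these in domain order gives 3 5 2 4 1 7 6.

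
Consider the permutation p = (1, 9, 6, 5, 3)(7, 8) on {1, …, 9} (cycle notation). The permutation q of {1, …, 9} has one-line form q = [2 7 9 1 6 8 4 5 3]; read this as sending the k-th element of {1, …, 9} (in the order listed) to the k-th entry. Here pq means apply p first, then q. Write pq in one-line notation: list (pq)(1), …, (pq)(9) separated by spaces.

3 7 2 1 9 6 5 4 8

Chase each element through p then q: 1 → 9 → 3; 2 → 2 → 7; 3 → 1 → 2; 4 → 4 → 1; 5 → 3 → 9; 6 → 5 → 6; 7 → 8 → 5; 8 → 7 → 4; 9 → 6 → 8.
So pq in one-line form is 3 7 2 1 9 6 5 4 8.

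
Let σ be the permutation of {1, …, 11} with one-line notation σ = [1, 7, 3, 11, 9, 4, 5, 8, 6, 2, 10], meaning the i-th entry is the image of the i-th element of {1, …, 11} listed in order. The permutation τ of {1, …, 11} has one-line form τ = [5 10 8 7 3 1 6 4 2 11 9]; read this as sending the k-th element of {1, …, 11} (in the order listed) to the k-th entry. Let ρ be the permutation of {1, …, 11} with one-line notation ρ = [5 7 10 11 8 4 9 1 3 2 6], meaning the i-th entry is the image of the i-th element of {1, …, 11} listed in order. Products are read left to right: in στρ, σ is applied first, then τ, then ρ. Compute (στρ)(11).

Chase 11: σ(11) = 10; τ(10) = 11; ρ(11) = 6. Hence (στρ)(11) = 6.

6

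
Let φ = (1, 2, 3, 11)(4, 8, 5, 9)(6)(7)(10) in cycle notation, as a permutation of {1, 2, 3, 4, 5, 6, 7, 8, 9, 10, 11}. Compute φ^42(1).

3

1 lies in the 4-cycle (1, 2, 3, 11).
Powers repeat with period 4 on this cycle, and 42 mod 4 = 2, so φ^42(1) = φ^2(1).
Advancing 2 steps from 1: 1 → 2 → 3.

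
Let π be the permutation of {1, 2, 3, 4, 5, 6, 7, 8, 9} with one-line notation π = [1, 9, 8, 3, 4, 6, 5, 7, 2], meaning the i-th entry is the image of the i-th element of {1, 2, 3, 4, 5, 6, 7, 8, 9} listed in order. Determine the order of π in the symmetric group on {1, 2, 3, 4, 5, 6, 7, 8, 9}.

10

Writing π as disjoint cycles, the cycle lengths are 5, 2, 1, 1.
Since disjoint cycles commute, ord(π) = lcm(5, 2) = 10.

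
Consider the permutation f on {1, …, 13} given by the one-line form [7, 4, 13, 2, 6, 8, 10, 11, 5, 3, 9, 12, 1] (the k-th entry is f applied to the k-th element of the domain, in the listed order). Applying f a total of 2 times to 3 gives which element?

Tracing 3 → 13 → … returns to 3 after 5 steps, so 3 lies in a 5-cycle (1 7 10 3 13).
Stepping 2 places around the cycle: 3 → 13 → 1.

1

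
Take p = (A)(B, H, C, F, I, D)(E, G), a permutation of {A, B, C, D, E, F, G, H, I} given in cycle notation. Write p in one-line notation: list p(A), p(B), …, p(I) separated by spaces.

Each element maps to the next entry in its cycle (wrapping to the front): A↦A, B↦H, C↦F, D↦B, E↦G, F↦I, G↦E, H↦C, I↦D.
So the one-line form is A H F B G I E C D.

A H F B G I E C D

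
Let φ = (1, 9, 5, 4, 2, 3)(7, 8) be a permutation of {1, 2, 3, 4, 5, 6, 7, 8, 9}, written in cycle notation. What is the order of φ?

6

The cycle type of φ is (6, 2, 1).
The order is lcm(6, 2) = 6.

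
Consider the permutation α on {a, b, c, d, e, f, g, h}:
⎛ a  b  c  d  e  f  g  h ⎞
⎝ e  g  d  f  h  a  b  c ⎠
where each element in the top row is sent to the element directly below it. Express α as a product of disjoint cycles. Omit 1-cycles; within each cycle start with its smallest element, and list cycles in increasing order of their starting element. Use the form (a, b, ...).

Start at a and follow images: a → e → h → c → d → f → a, giving the cycle (a, e, h, c, d, f).
Repeating from the next unused element and collecting all non-trivial cycles gives (a, e, h, c, d, f)(b, g).

(a, e, h, c, d, f)(b, g)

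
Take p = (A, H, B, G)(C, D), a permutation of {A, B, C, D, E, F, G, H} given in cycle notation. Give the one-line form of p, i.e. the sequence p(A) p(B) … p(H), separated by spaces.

H G D C E F A B

Image by image: A→H, B→G, C→D, D→C, E→E, F→F, G→A, H→B.
So the one-line form is H G D C E F A B.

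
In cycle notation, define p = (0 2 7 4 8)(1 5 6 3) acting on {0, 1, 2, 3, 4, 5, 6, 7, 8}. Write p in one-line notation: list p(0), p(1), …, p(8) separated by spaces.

Each element maps to the next entry in its cycle (wrapping to the front): 0→2, 1→5, 2→7, 3→1, 4→8, 5→6, 6→3, 7→4, 8→0.
Listing these in domain order gives 2 5 7 1 8 6 3 4 0.

2 5 7 1 8 6 3 4 0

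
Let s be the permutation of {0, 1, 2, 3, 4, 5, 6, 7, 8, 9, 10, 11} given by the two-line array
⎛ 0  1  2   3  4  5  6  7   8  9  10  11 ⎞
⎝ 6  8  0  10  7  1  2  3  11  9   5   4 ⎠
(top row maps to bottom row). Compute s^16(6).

Tracing 6 → 2 → … returns to 6 after 3 steps, so 6 lies in a 3-cycle (0 6 2).
Since the cycle has length 3, s^16 acts on it the same as s^1 (16 mod 3 = 1).
Stepping 1 place around the cycle: 6 → 2.

2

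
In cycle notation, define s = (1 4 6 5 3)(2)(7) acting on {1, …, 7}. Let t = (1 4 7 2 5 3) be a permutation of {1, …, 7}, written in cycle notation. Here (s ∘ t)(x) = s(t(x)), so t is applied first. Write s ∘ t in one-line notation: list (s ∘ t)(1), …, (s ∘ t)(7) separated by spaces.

For each element, apply t then s: 1 → 4 → 6; 2 → 5 → 3; 3 → 1 → 4; 4 → 7 → 7; 5 → 3 → 1; 6 → 6 → 5; 7 → 2 → 2.
So s ∘ t in one-line form is 6 3 4 7 1 5 2.

6 3 4 7 1 5 2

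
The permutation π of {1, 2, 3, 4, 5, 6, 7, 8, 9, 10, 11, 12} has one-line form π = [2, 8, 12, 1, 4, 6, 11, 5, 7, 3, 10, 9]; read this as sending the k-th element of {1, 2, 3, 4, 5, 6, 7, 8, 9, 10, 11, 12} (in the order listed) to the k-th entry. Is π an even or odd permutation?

odd

In disjoint-cycle form the cycle lengths are 6, 5, 1.
A cycle is odd iff its length is even; π has 1 even-length cycle, so sgn(π) = (−1)^1 and π is odd.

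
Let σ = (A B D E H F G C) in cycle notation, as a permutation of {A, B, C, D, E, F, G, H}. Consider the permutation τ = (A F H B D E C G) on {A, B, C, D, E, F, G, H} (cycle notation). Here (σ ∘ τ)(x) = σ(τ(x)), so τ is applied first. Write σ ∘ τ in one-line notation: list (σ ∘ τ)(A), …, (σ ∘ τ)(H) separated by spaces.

Chase each element through τ then σ: A → F → G; B → D → E; C → G → C; D → E → H; E → C → A; F → H → F; G → A → B; H → B → D.
Collecting the images, σ ∘ τ = [G E C H A F B D].

G E C H A F B D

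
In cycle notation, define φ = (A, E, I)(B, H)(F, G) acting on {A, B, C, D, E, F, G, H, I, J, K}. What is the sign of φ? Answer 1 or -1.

The cycle lengths are 3, 2, 2, 1, 1, 1, 1.
A cycle of length ℓ contributes ℓ−1 transpositions, so φ is a product of 2 + 1 + 1 = 4 transpositions — even.

1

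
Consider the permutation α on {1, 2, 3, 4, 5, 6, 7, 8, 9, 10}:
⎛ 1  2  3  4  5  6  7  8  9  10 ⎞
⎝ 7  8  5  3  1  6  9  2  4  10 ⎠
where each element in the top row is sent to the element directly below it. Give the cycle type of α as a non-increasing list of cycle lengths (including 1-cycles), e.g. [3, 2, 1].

The disjoint cycles are (1 7 9 4 3 5)(2 8)(6)(10), with lengths 6, 2, 1, 1 in non-increasing order.

[6, 2, 1, 1]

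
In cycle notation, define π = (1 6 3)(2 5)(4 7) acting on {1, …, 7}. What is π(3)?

3 appears in (1 6 3); the next entry (wrapping around) is 1.

1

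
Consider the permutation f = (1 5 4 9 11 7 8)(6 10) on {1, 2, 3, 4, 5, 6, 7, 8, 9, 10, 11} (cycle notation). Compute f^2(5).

9

5 lies in the 7-cycle (1 5 4 9 11 7 8).
Advancing 2 steps from 5: 5 → 4 → 9.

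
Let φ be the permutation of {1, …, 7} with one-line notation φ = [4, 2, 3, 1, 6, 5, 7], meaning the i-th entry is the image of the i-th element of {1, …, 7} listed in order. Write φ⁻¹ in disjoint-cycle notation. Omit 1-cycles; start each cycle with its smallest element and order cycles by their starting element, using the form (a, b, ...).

The cycle decomposition of φ is (1, 4)(5, 6).
Reversing each cycle (and rotating so the smallest element leads) gives φ⁻¹ = (1, 4)(5, 6).

(1, 4)(5, 6)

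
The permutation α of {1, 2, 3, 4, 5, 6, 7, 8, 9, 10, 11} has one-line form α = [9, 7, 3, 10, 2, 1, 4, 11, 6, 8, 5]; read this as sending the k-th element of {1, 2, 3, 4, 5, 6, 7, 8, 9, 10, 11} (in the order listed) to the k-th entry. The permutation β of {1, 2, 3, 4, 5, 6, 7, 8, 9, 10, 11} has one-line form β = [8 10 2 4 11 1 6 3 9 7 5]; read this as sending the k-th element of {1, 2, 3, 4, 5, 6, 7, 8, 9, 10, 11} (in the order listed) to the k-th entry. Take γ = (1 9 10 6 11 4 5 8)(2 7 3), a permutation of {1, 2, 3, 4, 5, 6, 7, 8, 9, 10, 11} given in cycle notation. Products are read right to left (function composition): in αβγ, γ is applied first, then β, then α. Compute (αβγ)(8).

Apply the permutations in order: γ(8) = 1, then β(1) = 8, then α(8) = 11. So (αβγ)(8) = 11.

11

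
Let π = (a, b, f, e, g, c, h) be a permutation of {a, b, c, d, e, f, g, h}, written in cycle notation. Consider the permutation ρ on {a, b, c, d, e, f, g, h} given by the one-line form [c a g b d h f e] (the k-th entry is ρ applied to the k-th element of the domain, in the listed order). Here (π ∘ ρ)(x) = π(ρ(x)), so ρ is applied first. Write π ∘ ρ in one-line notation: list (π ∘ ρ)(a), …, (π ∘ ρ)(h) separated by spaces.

(π ∘ ρ)(x) = π(ρ(x)). Computing each image: π(ρ(a)) = π(c) = h, π(ρ(b)) = π(a) = b, π(ρ(c)) = π(g) = c, π(ρ(d)) = π(b) = f, π(ρ(e)) = π(d) = d, π(ρ(f)) = π(h) = a, π(ρ(g)) = π(f) = e, π(ρ(h)) = π(e) = g.
Hence π ∘ ρ = [h b c f d a e g].

h b c f d a e g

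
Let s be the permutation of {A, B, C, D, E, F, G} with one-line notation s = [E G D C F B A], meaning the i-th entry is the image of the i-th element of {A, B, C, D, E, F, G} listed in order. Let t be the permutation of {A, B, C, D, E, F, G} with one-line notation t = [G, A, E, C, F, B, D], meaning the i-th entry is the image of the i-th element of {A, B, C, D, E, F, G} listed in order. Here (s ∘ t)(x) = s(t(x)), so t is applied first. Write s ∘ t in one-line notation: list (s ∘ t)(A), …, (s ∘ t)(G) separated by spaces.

A E F D B G C

Chase each element through t then s: A → G → A; B → A → E; C → E → F; D → C → D; E → F → B; F → B → G; G → D → C.
Collecting the images, s ∘ t = [A E F D B G C].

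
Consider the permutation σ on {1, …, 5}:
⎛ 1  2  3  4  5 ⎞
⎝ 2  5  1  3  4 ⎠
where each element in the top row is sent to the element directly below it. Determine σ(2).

The entry below 2 in the array is 5, so σ(2) = 5.

5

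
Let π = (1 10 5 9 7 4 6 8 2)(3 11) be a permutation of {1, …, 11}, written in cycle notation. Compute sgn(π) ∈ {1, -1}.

The cycle lengths are 9, 2.
A cycle is odd iff its length is even; π has 1 even-length cycle, so sgn(π) = (−1)^1 and π is odd.

-1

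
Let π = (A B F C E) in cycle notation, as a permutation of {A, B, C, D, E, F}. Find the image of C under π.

E

C appears in (A B F C E); the next entry (wrapping around) is E.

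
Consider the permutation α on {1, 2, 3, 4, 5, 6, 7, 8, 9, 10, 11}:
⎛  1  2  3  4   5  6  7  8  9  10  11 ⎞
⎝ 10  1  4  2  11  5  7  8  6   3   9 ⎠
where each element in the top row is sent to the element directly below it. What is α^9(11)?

Tracing 11 → 9 → … returns to 11 after 4 steps, so 11 lies in a 4-cycle (5, 11, 9, 6).
On a 4-cycle, α^4 is the identity, so α^9 = α^1 there (9 ≡ 1 mod 4).
Advancing 1 step from 11: 11 → 9.

9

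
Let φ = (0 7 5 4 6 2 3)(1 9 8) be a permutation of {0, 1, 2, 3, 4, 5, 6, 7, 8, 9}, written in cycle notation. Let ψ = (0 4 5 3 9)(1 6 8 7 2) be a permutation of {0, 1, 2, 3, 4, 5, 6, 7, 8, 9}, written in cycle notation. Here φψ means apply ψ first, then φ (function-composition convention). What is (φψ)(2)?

ψ(2) = 1, then φ(1) = 9; composing gives (φψ)(2) = 9.

9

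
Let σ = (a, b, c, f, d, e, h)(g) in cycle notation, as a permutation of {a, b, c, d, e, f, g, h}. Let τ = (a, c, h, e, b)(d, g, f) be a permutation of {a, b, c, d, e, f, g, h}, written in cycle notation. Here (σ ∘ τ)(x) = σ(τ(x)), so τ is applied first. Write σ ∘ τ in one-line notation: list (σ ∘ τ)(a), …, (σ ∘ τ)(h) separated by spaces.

(σ ∘ τ)(x) = σ(τ(x)). Computing each image: σ(τ(a)) = σ(c) = f, σ(τ(b)) = σ(a) = b, σ(τ(c)) = σ(h) = a, σ(τ(d)) = σ(g) = g, σ(τ(e)) = σ(b) = c, σ(τ(f)) = σ(d) = e, σ(τ(g)) = σ(f) = d, σ(τ(h)) = σ(e) = h.
Hence σ ∘ τ = [f b a g c e d h].

f b a g c e d h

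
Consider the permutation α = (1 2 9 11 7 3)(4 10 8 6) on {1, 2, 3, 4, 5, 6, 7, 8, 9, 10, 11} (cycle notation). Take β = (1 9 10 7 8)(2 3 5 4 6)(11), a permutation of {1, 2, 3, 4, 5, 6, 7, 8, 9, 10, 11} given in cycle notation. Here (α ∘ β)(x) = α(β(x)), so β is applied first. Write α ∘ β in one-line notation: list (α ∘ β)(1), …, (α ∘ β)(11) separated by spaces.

For each element, apply β then α: 1 → 9 → 11; 2 → 3 → 1; 3 → 5 → 5; 4 → 6 → 4; 5 → 4 → 10; 6 → 2 → 9; 7 → 8 → 6; 8 → 1 → 2; 9 → 10 → 8; 10 → 7 → 3; 11 → 11 → 7.
Collecting the images, α ∘ β = [11 1 5 4 10 9 6 2 8 3 7].

11 1 5 4 10 9 6 2 8 3 7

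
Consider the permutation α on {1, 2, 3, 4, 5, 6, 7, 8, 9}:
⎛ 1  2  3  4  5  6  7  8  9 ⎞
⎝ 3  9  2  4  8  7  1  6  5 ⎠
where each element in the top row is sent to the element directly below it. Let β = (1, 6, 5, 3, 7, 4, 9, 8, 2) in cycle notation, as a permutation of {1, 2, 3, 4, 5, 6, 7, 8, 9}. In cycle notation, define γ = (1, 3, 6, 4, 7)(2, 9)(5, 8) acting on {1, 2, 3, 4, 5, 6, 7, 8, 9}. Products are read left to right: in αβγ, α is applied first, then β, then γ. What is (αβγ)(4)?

Apply the permutations in order: α(4) = 4, then β(4) = 9, then γ(9) = 2. So (αβγ)(4) = 2.

2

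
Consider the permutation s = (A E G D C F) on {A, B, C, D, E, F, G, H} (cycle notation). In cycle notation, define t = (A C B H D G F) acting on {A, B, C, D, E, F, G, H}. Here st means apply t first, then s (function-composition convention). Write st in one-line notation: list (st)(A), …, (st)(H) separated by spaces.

F H B D G E A C

For each element, apply t then s: A → C → F; B → H → H; C → B → B; D → G → D; E → E → G; F → A → E; G → F → A; H → D → C.
So st in one-line form is F H B D G E A C.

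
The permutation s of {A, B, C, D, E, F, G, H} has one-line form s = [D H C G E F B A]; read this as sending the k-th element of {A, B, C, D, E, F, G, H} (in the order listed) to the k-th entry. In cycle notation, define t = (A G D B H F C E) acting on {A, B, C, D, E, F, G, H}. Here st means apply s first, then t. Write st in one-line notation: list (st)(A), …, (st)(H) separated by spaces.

For each element, apply s then t: A → D → B; B → H → F; C → C → E; D → G → D; E → E → A; F → F → C; G → B → H; H → A → G.
So st in one-line form is B F E D A C H G.

B F E D A C H G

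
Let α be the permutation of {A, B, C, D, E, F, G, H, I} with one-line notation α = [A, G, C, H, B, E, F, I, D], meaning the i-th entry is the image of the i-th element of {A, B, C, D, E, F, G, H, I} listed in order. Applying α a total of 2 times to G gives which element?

E

Tracing G → F → … returns to G after 4 steps, so G lies in a 4-cycle (B G F E).
Stepping 2 places around the cycle: G → F → E.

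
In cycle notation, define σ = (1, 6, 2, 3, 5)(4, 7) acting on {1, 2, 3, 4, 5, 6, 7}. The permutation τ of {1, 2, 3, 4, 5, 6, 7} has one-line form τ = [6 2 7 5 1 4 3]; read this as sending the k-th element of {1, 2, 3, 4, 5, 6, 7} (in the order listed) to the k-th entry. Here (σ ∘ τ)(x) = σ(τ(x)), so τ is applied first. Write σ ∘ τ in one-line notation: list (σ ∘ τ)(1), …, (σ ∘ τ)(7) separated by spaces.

For each element, apply τ then σ: 1 → 6 → 2; 2 → 2 → 3; 3 → 7 → 4; 4 → 5 → 1; 5 → 1 → 6; 6 → 4 → 7; 7 → 3 → 5.
Collecting the images, σ ∘ τ = [2 3 4 1 6 7 5].

2 3 4 1 6 7 5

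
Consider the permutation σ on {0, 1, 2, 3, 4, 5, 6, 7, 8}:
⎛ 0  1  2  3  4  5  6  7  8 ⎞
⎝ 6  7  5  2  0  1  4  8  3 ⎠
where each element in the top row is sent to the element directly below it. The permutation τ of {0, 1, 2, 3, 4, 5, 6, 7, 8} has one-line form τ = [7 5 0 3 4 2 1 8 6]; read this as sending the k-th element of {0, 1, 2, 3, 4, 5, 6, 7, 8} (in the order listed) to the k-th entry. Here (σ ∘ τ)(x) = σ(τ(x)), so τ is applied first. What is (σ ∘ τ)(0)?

(σ ∘ τ)(0) = σ(τ(0)). τ(0) = 7, then σ(7) = 8. So (σ ∘ τ)(0) = 8.

8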